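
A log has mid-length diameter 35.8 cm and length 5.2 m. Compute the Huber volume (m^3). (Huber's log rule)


Huber: V = Am * L,  Am = pi*(Dm/200)^2
Am = pi*(35.8/200)^2 = 0.10066 m^2
V = 0.10066*5.2 = 0.5234 m^3

0.5234


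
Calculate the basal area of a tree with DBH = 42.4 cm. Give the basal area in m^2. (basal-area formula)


Formula: BA = pi * (DBH/2)^2 / 10000  (cm^2 to m^2)
Radius = DBH/2 = 42.4/2 = 21.2 cm
BA = pi * 21.2^2 / 10000
   = 1411.9574 cm^2 / 10000
   = 0.1412 m^2

0.1412


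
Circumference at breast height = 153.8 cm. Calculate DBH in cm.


Formula: DBH = C / pi
DBH = 153.8 / pi
pi = 3.14159...
DBH = 49.0 cm

49.0


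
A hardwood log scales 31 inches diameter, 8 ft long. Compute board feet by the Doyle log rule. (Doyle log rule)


Doyle: BF = (D - 4)^2 * L / 16
Adjusted diameter = 31 - 4 = 27 in
(D-4)^2 = 27^2 = 729
BF = 729 * 8 / 16 = 365 BF

365


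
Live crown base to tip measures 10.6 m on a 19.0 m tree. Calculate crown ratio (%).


Formula: Crown Ratio = (Crown Length / Total Height) * 100
CR = (10.6 m / 19.0 m) * 100
CR = 0.5579 * 100 = 55.8%

55.8


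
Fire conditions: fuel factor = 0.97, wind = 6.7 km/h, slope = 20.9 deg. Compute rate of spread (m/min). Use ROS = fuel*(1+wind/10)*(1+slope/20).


Formula: ROS = fuel * (1 + wind/10) * (1 + slope/20)
Wind factor = 1 + 6.7/10 = 1.67
Slope factor = 1 + 20.9/20 = 2.045
ROS = 0.97 * 1.67 * 2.045 = 3.31 m/min

3.31


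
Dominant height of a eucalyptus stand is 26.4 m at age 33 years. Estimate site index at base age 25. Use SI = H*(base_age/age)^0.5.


Formula: SI = H_dom * (base_age / age)^0.5
Age ratio = 25 / 33 = 0.75758
sqrt(age_ratio) = 0.87039
SI = 26.4 * 0.87039 = 23.0 m

23.0


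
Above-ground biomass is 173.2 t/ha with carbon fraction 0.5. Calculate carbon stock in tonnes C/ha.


Formula: Carbon Stock = Biomass * Carbon Fraction
C = 173.2 t/ha * 0.5
C = 86.6 t C/ha

86.6


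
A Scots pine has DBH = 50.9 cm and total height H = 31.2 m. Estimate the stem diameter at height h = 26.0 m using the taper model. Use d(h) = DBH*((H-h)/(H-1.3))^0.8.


Taper: d(h) = DBH * ((H - h) / (H - 1.3))^0.8
Numerator = H - h = 31.2 - 26.0 = 5.2 m
Denominator = H - 1.3 = 31.2 - 1.3 = 29.9 m
Ratio = 5.2 / 29.9 = 0.17391
d = 50.9 * 0.17391^0.8 = 12.6 cm

12.6


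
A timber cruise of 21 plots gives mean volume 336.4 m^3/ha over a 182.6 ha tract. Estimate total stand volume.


Formula: Total Volume = Mean Volume per ha * Total Area
Total Volume = 336.4 m^3/ha * 182.6 ha
Total Volume = 61427 m^3

61427


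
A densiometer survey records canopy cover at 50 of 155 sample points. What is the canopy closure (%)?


Formula: Canopy closure = covered points / total points * 100
Closure = 50 / 155 * 100
Closure = 0.3226 * 100 = 32.3%

32.3


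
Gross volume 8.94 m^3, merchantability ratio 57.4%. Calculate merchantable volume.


Formula: MV = V_total * (merchantable_pct / 100)
Merchantable fraction = 57.4% / 100 = 0.574
MV = 8.94 m^3 * 0.574 = 5.132 m^3

5.132


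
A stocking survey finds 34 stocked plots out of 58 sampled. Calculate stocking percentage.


Formula: Stocking % = stocked plots / total plots * 100
Stocking = 34 / 58 * 100
Stocking = 0.5862 * 100 = 58.6%

58.6


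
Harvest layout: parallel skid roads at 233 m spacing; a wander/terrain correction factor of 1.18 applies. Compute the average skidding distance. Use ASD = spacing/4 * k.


Formula: ASD = (spacing / 4) * correction
Uncorrected distance = spacing / 4 = 233 / 4 = 58.25 m
ASD = 58.25 * 1.18 = 69 m

69


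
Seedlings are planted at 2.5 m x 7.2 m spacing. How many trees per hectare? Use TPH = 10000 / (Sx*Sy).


Formula: TPH = 10000 m^2/ha / (spacing_x * spacing_y)
Area per tree = 2.5 m * 7.2 m = 18.0 m^2
TPH = 10000 / 18.0 = 556 trees/ha

556


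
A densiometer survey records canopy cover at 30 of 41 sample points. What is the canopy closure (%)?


Formula: Canopy closure = covered points / total points * 100
Closure = 30 / 41 * 100
Closure = 0.7317 * 100 = 73.2%

73.2


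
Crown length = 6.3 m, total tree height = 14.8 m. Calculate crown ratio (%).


Formula: Crown Ratio = (Crown Length / Total Height) * 100
CR = (6.3 m / 14.8 m) * 100
CR = 0.4257 * 100 = 42.6%

42.6


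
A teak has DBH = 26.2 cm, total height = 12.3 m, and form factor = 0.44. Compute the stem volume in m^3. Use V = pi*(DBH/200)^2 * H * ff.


Formula: V = pi * (DBH/200)^2 * H * ff
Radius = DBH/200 = 26.2/200 = 0.131 m
Radius^2 = 0.131^2 = 0.017161 m^2
V = pi * 0.017161 * 12.3 * 0.44
V = 0.292 m^3

0.292


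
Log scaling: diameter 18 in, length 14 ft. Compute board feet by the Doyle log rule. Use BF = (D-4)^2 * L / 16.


Doyle: BF = (D - 4)^2 * L / 16
Adjusted diameter = 18 - 4 = 14 in
(D-4)^2 = 14^2 = 196
BF = 196 * 14 / 16 = 172 BF

172


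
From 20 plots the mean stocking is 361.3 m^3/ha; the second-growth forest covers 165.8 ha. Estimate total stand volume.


Formula: Total Volume = Mean Volume per ha * Total Area
Total Volume = 361.3 m^3/ha * 165.8 ha
Total Volume = 59904 m^3

59904


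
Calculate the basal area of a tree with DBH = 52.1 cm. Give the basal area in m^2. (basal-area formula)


Formula: BA = pi * (DBH/2)^2 / 10000  (cm^2 to m^2)
Radius = DBH/2 = 52.1/2 = 26.05 cm
BA = pi * 26.05^2 / 10000
   = 2131.8926 cm^2 / 10000
   = 0.2132 m^2

0.2132


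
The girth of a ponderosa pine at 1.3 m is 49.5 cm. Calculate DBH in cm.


Formula: DBH = C / pi
DBH = 49.5 / pi
pi = 3.14159...
DBH = 15.8 cm

15.8


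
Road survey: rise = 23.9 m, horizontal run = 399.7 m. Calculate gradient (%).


Formula: Gradient = rise / run * 100
Gradient = 23.9 / 399.7 * 100 = 6.0%

6.0


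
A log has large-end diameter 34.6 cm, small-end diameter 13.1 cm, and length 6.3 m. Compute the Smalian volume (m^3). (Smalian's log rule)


Smalian: V = (A1 + A2)/2 * L,  A = pi*(D/200)^2
A1 = pi*(34.6/200)^2 = 0.094025 m^2
A2 = pi*(13.1/200)^2 = 0.013478 m^2
V = (0.094025+0.013478)/2*6.3 = 0.3386 m^3

0.3386


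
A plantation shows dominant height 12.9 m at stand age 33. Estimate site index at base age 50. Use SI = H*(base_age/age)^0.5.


Formula: SI = H_dom * (base_age / age)^0.5
Age ratio = 50 / 33 = 1.51515
sqrt(age_ratio) = 1.23091
SI = 12.9 * 1.23091 = 15.9 m

15.9


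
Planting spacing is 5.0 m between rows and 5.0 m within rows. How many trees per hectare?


Formula: TPH = 10000 m^2/ha / (spacing_x * spacing_y)
Area per tree = 5.0 m * 5.0 m = 25.0 m^2
TPH = 10000 / 25.0 = 400 trees/ha

400


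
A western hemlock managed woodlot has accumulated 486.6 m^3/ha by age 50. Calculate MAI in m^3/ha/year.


Formula: MAI = Total Volume / Stand Age
MAI = 486.6 m^3/ha / 50 years
MAI = 9.73 m^3/ha/year

9.73


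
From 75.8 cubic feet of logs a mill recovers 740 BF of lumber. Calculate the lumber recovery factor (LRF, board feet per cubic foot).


Formula: LRF = Lumber Output (BF) / Log Input (ft^3)
LRF = 740 BF / 75.8 ft^3
LRF = 9.76 BF/ft^3

9.76


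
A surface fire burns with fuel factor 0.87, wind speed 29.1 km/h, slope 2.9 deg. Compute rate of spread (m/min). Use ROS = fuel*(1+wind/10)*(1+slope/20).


Formula: ROS = fuel * (1 + wind/10) * (1 + slope/20)
Wind factor = 1 + 29.1/10 = 3.91
Slope factor = 1 + 2.9/20 = 1.145
ROS = 0.87 * 3.91 * 1.145 = 3.89 m/min

3.89


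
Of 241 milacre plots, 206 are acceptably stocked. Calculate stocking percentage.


Formula: Stocking % = stocked plots / total plots * 100
Stocking = 206 / 241 * 100
Stocking = 0.8548 * 100 = 85.5%

85.5


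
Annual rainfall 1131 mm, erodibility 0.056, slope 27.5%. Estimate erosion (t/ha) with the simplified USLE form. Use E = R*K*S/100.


Formula: E = R * K * S / 100  (simplified USLE)
R * K = 1131 * 0.056 = 63.336
E = 63.336 * 27.5 / 100 = 17.42 t/ha

17.42


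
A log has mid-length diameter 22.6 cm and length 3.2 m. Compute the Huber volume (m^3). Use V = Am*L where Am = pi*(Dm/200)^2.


Huber: V = Am * L,  Am = pi*(Dm/200)^2
Am = pi*(22.6/200)^2 = 0.040115 m^2
V = 0.040115*3.2 = 0.1284 m^3

0.1284


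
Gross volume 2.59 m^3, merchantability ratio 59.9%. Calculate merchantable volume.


Formula: MV = V_total * (merchantable_pct / 100)
Merchantable fraction = 59.9% / 100 = 0.599
MV = 2.59 m^3 * 0.599 = 1.551 m^3

1.551


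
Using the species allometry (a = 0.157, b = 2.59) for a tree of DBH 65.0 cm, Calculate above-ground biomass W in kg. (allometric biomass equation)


Formula: W = a * DBH^b  (allometric power law)
DBH^b = 65.0^2.59 = 49595.8792
W = 0.157 * 49595.8792 = 7786.6 kg

7786.6


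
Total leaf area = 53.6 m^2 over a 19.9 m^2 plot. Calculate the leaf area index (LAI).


Formula: LAI = total leaf area / ground area  (dimensionless)
LAI = 53.6 m^2 / 19.9 m^2
LAI = 2.69

2.69


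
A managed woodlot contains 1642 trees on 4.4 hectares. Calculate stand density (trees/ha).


Formula: Stand Density = N_trees / Area_ha
Density = 1642 trees / 4.4 ha
Density = 373 trees/ha

373


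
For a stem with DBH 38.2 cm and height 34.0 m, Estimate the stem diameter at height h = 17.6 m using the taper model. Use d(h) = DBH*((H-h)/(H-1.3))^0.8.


Taper: d(h) = DBH * ((H - h) / (H - 1.3))^0.8
Numerator = H - h = 34.0 - 17.6 = 16.4 m
Denominator = H - 1.3 = 34.0 - 1.3 = 32.7 m
Ratio = 16.4 / 32.7 = 0.50153
d = 38.2 * 0.50153^0.8 = 22.0 cm

22.0


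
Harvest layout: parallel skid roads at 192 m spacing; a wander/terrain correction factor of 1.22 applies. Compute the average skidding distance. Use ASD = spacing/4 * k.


Formula: ASD = (spacing / 4) * correction
Uncorrected distance = spacing / 4 = 192 / 4 = 48 m
ASD = 48 * 1.22 = 59 m

59


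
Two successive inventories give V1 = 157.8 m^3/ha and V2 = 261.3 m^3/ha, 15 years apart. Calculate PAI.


Formula: PAI = (V_T2 - V_T1) / (T2 - T1)
Volume increment = 261.3 - 157.8 = 103.5 m^3/ha
PAI = 103.5 / 15 = 6.9 m^3/ha/year

6.9


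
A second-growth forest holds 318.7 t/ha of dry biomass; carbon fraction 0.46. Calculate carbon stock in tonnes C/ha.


Formula: Carbon Stock = Biomass * Carbon Fraction
C = 318.7 t/ha * 0.46
C = 146.6 t C/ha

146.6


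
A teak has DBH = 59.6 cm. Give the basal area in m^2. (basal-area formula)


Formula: BA = pi * (DBH/2)^2 / 10000  (cm^2 to m^2)
Radius = DBH/2 = 59.6/2 = 29.8 cm
BA = pi * 29.8^2 / 10000
   = 2789.8599 cm^2 / 10000
   = 0.279 m^2

0.279


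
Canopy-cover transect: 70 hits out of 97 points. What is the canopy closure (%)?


Formula: Canopy closure = covered points / total points * 100
Closure = 70 / 97 * 100
Closure = 0.7216 * 100 = 72.2%

72.2


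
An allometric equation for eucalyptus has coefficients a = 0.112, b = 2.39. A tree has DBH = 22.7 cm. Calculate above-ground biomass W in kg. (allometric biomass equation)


Formula: W = a * DBH^b  (allometric power law)
DBH^b = 22.7^2.39 = 1741.4131
W = 0.112 * 1741.4131 = 195.0 kg

195.0


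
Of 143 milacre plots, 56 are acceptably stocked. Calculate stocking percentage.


Formula: Stocking % = stocked plots / total plots * 100
Stocking = 56 / 143 * 100
Stocking = 0.3916 * 100 = 39.2%

39.2


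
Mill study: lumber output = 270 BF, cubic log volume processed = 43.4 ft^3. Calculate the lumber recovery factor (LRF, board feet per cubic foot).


Formula: LRF = Lumber Output (BF) / Log Input (ft^3)
LRF = 270 BF / 43.4 ft^3
LRF = 6.22 BF/ft^3

6.22


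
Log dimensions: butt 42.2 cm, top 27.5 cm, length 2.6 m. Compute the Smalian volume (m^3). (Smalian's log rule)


Smalian: V = (A1 + A2)/2 * L,  A = pi*(D/200)^2
A1 = pi*(42.2/200)^2 = 0.139867 m^2
A2 = pi*(27.5/200)^2 = 0.059396 m^2
V = (0.139867+0.059396)/2*2.6 = 0.259 m^3

0.259


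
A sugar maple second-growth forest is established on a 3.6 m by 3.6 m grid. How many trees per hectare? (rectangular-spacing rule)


Formula: TPH = 10000 m^2/ha / (spacing_x * spacing_y)
Area per tree = 3.6 m * 3.6 m = 12.96 m^2
TPH = 10000 / 12.96 = 772 trees/ha

772


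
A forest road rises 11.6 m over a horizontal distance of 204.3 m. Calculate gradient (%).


Formula: Gradient = rise / run * 100
Gradient = 11.6 / 204.3 * 100 = 5.7%

5.7


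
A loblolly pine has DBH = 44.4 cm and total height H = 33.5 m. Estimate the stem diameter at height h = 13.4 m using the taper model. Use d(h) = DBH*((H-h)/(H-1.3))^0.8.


Taper: d(h) = DBH * ((H - h) / (H - 1.3))^0.8
Numerator = H - h = 33.5 - 13.4 = 20.1 m
Denominator = H - 1.3 = 33.5 - 1.3 = 32.2 m
Ratio = 20.1 / 32.2 = 0.62422
d = 44.4 * 0.62422^0.8 = 30.5 cm

30.5


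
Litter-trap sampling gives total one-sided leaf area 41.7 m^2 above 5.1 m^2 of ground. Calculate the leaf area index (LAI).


Formula: LAI = total leaf area / ground area  (dimensionless)
LAI = 41.7 m^2 / 5.1 m^2
LAI = 8.18

8.18


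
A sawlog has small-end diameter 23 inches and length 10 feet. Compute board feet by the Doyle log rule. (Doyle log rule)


Doyle: BF = (D - 4)^2 * L / 16
Adjusted diameter = 23 - 4 = 19 in
(D-4)^2 = 19^2 = 361
BF = 361 * 10 / 16 = 226 BF

226


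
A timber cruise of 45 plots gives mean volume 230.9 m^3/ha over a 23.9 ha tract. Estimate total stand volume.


Formula: Total Volume = Mean Volume per ha * Total Area
Total Volume = 230.9 m^3/ha * 23.9 ha
Total Volume = 5519 m^3

5519


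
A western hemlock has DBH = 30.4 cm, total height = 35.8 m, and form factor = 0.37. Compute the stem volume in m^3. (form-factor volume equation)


Formula: V = pi * (DBH/200)^2 * H * ff
Radius = DBH/200 = 30.4/200 = 0.152 m
Radius^2 = 0.152^2 = 0.023104 m^2
V = pi * 0.023104 * 35.8 * 0.37
V = 0.961 m^3

0.961


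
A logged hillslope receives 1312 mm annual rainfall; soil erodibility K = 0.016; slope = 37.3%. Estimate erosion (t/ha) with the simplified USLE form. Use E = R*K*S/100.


Formula: E = R * K * S / 100  (simplified USLE)
R * K = 1312 * 0.016 = 20.992
E = 20.992 * 37.3 / 100 = 7.83 t/ha

7.83


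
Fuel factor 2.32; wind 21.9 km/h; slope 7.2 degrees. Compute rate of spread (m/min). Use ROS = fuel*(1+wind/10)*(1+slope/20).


Formula: ROS = fuel * (1 + wind/10) * (1 + slope/20)
Wind factor = 1 + 21.9/10 = 3.19
Slope factor = 1 + 7.2/20 = 1.36
ROS = 2.32 * 3.19 * 1.36 = 10.07 m/min

10.07


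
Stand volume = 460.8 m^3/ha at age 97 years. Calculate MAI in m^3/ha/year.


Formula: MAI = Total Volume / Stand Age
MAI = 460.8 m^3/ha / 97 years
MAI = 4.75 m^3/ha/year

4.75


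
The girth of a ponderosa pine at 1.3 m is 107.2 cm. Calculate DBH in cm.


Formula: DBH = C / pi
DBH = 107.2 / pi
pi = 3.14159...
DBH = 34.1 cm

34.1


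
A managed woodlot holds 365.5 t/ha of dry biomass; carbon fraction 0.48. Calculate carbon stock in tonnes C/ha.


Formula: Carbon Stock = Biomass * Carbon Fraction
C = 365.5 t/ha * 0.48
C = 175.4 t C/ha

175.4


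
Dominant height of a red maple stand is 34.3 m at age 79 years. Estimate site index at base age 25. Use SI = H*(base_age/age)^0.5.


Formula: SI = H_dom * (base_age / age)^0.5
Age ratio = 25 / 79 = 0.31646
sqrt(age_ratio) = 0.56254
SI = 34.3 * 0.56254 = 19.3 m

19.3


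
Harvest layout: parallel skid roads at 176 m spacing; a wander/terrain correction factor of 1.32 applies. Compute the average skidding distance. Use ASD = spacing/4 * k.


Formula: ASD = (spacing / 4) * correction
Uncorrected distance = spacing / 4 = 176 / 4 = 44 m
ASD = 44 * 1.32 = 58 m

58


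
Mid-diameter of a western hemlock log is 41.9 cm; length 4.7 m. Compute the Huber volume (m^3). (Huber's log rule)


Huber: V = Am * L,  Am = pi*(Dm/200)^2
Am = pi*(41.9/200)^2 = 0.137885 m^2
V = 0.137885*4.7 = 0.6481 m^3

0.6481


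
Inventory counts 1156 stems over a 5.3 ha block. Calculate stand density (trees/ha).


Formula: Stand Density = N_trees / Area_ha
Density = 1156 trees / 5.3 ha
Density = 218 trees/ha

218


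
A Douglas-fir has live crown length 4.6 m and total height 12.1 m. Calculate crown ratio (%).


Formula: Crown Ratio = (Crown Length / Total Height) * 100
CR = (4.6 m / 12.1 m) * 100
CR = 0.3802 * 100 = 38.0%

38.0


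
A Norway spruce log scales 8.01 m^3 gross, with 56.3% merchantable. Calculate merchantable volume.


Formula: MV = V_total * (merchantable_pct / 100)
Merchantable fraction = 56.3% / 100 = 0.563
MV = 8.01 m^3 * 0.563 = 4.51 m^3

4.51


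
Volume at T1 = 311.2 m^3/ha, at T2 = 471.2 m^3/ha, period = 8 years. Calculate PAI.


Formula: PAI = (V_T2 - V_T1) / (T2 - T1)
Volume increment = 471.2 - 311.2 = 160.0 m^3/ha
PAI = 160.0 / 8 = 20.0 m^3/ha/year

20.0


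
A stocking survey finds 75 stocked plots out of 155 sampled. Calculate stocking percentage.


Formula: Stocking % = stocked plots / total plots * 100
Stocking = 75 / 155 * 100
Stocking = 0.4839 * 100 = 48.4%

48.4


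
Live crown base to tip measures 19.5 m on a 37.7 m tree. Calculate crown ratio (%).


Formula: Crown Ratio = (Crown Length / Total Height) * 100
CR = (19.5 m / 37.7 m) * 100
CR = 0.5172 * 100 = 51.7%

51.7


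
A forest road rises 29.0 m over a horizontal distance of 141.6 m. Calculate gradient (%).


Formula: Gradient = rise / run * 100
Gradient = 29.0 / 141.6 * 100 = 20.5%

20.5


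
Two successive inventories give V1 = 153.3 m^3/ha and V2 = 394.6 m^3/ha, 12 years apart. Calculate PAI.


Formula: PAI = (V_T2 - V_T1) / (T2 - T1)
Volume increment = 394.6 - 153.3 = 241.3 m^3/ha
PAI = 241.3 / 12 = 20.11 m^3/ha/year

20.11


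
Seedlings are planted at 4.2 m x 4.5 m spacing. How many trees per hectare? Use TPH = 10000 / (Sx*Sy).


Formula: TPH = 10000 m^2/ha / (spacing_x * spacing_y)
Area per tree = 4.2 m * 4.5 m = 18.9 m^2
TPH = 10000 / 18.9 = 529 trees/ha

529


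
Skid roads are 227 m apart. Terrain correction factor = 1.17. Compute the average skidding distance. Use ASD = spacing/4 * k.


Formula: ASD = (spacing / 4) * correction
Uncorrected distance = spacing / 4 = 227 / 4 = 56.75 m
ASD = 56.75 * 1.17 = 66 m

66


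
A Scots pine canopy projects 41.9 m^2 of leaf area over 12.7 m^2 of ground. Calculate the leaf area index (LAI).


Formula: LAI = total leaf area / ground area  (dimensionless)
LAI = 41.9 m^2 / 12.7 m^2
LAI = 3.3

3.3


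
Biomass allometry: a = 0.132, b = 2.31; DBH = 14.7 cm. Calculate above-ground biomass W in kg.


Formula: W = a * DBH^b  (allometric power law)
DBH^b = 14.7^2.31 = 497.1679
W = 0.132 * 497.1679 = 65.6 kg

65.6


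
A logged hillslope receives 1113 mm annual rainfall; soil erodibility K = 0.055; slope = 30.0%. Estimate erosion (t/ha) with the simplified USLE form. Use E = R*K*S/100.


Formula: E = R * K * S / 100  (simplified USLE)
R * K = 1113 * 0.055 = 61.215
E = 61.215 * 30.0 / 100 = 18.36 t/ha

18.36


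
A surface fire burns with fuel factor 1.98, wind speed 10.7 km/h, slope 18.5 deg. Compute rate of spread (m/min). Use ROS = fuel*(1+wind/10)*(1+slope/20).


Formula: ROS = fuel * (1 + wind/10) * (1 + slope/20)
Wind factor = 1 + 10.7/10 = 2.07
Slope factor = 1 + 18.5/20 = 1.925
ROS = 1.98 * 2.07 * 1.925 = 7.89 m/min

7.89


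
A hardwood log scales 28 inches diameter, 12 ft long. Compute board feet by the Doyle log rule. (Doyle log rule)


Doyle: BF = (D - 4)^2 * L / 16
Adjusted diameter = 28 - 4 = 24 in
(D-4)^2 = 24^2 = 576
BF = 576 * 12 / 16 = 432 BF

432


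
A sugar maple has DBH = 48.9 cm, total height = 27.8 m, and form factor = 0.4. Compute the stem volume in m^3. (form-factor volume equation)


Formula: V = pi * (DBH/200)^2 * H * ff
Radius = DBH/200 = 48.9/200 = 0.2445 m
Radius^2 = 0.2445^2 = 0.05978025 m^2
V = pi * 0.05978025 * 27.8 * 0.4
V = 2.088 m^3

2.088


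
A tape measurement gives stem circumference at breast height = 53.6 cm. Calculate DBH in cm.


Formula: DBH = C / pi
DBH = 53.6 / pi
pi = 3.14159...
DBH = 17.1 cm

17.1


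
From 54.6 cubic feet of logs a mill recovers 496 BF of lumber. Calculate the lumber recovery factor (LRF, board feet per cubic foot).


Formula: LRF = Lumber Output (BF) / Log Input (ft^3)
LRF = 496 BF / 54.6 ft^3
LRF = 9.08 BF/ft^3

9.08


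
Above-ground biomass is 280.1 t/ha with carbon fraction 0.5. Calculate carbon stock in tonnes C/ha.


Formula: Carbon Stock = Biomass * Carbon Fraction
C = 280.1 t/ha * 0.5
C = 140.1 t C/ha

140.1


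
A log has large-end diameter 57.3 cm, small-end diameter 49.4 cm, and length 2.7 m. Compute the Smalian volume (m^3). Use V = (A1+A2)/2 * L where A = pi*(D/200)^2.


Smalian: V = (A1 + A2)/2 * L,  A = pi*(D/200)^2
A1 = pi*(57.3/200)^2 = 0.257869 m^2
A2 = pi*(49.4/200)^2 = 0.191665 m^2
V = (0.257869+0.191665)/2*2.7 = 0.6069 m^3

0.6069


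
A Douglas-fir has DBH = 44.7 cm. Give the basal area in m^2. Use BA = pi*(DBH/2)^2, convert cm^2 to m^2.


Formula: BA = pi * (DBH/2)^2 / 10000  (cm^2 to m^2)
Radius = DBH/2 = 44.7/2 = 22.35 cm
BA = pi * 22.35^2 / 10000
   = 1569.2962 cm^2 / 10000
   = 0.1569 m^2

0.1569


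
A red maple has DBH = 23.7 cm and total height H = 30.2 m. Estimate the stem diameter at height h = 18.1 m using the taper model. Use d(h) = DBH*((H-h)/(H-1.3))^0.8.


Taper: d(h) = DBH * ((H - h) / (H - 1.3))^0.8
Numerator = H - h = 30.2 - 18.1 = 12.1 m
Denominator = H - 1.3 = 30.2 - 1.3 = 28.9 m
Ratio = 12.1 / 28.9 = 0.41869
d = 23.7 * 0.41869^0.8 = 11.8 cm

11.8


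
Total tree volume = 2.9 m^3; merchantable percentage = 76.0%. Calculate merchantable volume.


Formula: MV = V_total * (merchantable_pct / 100)
Merchantable fraction = 76.0% / 100 = 0.76
MV = 2.9 m^3 * 0.76 = 2.204 m^3

2.204


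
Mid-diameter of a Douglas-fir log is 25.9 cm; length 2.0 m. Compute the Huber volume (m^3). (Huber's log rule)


Huber: V = Am * L,  Am = pi*(Dm/200)^2
Am = pi*(25.9/200)^2 = 0.052685 m^2
V = 0.052685*2.0 = 0.1054 m^3

0.1054


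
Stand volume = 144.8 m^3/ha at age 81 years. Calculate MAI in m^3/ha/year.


Formula: MAI = Total Volume / Stand Age
MAI = 144.8 m^3/ha / 81 years
MAI = 1.79 m^3/ha/year

1.79


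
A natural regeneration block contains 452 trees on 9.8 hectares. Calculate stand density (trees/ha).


Formula: Stand Density = N_trees / Area_ha
Density = 452 trees / 9.8 ha
Density = 46 trees/ha

46


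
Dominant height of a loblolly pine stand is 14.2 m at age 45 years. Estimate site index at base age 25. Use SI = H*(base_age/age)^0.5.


Formula: SI = H_dom * (base_age / age)^0.5
Age ratio = 25 / 45 = 0.55556
sqrt(age_ratio) = 0.74536
SI = 14.2 * 0.74536 = 10.6 m

10.6


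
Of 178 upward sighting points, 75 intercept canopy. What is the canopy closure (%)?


Formula: Canopy closure = covered points / total points * 100
Closure = 75 / 178 * 100
Closure = 0.4213 * 100 = 42.1%

42.1


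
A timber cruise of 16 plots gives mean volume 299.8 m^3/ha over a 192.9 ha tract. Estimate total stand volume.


Formula: Total Volume = Mean Volume per ha * Total Area
Total Volume = 299.8 m^3/ha * 192.9 ha
Total Volume = 57831 m^3

57831


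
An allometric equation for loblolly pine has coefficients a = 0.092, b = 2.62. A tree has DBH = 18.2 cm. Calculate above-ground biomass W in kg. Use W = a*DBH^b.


Formula: W = a * DBH^b  (allometric power law)
DBH^b = 18.2^2.62 = 2001.6449
W = 0.092 * 2001.6449 = 184.2 kg

184.2


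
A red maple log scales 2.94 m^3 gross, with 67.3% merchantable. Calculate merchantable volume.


Formula: MV = V_total * (merchantable_pct / 100)
Merchantable fraction = 67.3% / 100 = 0.673
MV = 2.94 m^3 * 0.673 = 1.979 m^3

1.979


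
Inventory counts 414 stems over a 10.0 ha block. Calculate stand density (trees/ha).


Formula: Stand Density = N_trees / Area_ha
Density = 414 trees / 10.0 ha
Density = 41 trees/ha

41


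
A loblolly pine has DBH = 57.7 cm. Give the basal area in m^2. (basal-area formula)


Formula: BA = pi * (DBH/2)^2 / 10000  (cm^2 to m^2)
Radius = DBH/2 = 57.7/2 = 28.85 cm
BA = pi * 28.85^2 / 10000
   = 2614.8183 cm^2 / 10000
   = 0.2615 m^2

0.2615


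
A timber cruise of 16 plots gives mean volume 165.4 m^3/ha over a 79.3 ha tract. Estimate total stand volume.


Formula: Total Volume = Mean Volume per ha * Total Area
Total Volume = 165.4 m^3/ha * 79.3 ha
Total Volume = 13116 m^3

13116


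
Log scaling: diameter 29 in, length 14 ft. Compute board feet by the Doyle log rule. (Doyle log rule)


Doyle: BF = (D - 4)^2 * L / 16
Adjusted diameter = 29 - 4 = 25 in
(D-4)^2 = 25^2 = 625
BF = 625 * 14 / 16 = 547 BF

547


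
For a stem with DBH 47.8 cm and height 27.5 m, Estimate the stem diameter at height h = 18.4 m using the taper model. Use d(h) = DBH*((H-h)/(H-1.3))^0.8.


Taper: d(h) = DBH * ((H - h) / (H - 1.3))^0.8
Numerator = H - h = 27.5 - 18.4 = 9.1 m
Denominator = H - 1.3 = 27.5 - 1.3 = 26.2 m
Ratio = 9.1 / 26.2 = 0.34733
d = 47.8 * 0.34733^0.8 = 20.5 cm

20.5


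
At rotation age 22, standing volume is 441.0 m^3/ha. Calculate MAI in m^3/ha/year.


Formula: MAI = Total Volume / Stand Age
MAI = 441.0 m^3/ha / 22 years
MAI = 20.05 m^3/ha/year

20.05


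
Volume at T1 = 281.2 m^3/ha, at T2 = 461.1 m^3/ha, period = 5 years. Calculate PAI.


Formula: PAI = (V_T2 - V_T1) / (T2 - T1)
Volume increment = 461.1 - 281.2 = 179.9 m^3/ha
PAI = 179.9 / 5 = 35.98 m^3/ha/year

35.98


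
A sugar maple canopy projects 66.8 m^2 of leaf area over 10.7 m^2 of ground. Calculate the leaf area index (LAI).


Formula: LAI = total leaf area / ground area  (dimensionless)
LAI = 66.8 m^2 / 10.7 m^2
LAI = 6.24

6.24


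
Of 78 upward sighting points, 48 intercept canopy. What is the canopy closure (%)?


Formula: Canopy closure = covered points / total points * 100
Closure = 48 / 78 * 100
Closure = 0.6154 * 100 = 61.5%

61.5


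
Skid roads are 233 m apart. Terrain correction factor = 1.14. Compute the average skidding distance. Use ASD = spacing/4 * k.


Formula: ASD = (spacing / 4) * correction
Uncorrected distance = spacing / 4 = 233 / 4 = 58.25 m
ASD = 58.25 * 1.14 = 66 m

66


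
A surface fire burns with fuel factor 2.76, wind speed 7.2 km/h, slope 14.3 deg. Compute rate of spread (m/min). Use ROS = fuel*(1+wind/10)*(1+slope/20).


Formula: ROS = fuel * (1 + wind/10) * (1 + slope/20)
Wind factor = 1 + 7.2/10 = 1.72
Slope factor = 1 + 14.3/20 = 1.715
ROS = 2.76 * 1.72 * 1.715 = 8.14 m/min

8.14


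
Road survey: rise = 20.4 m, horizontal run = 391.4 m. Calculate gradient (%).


Formula: Gradient = rise / run * 100
Gradient = 20.4 / 391.4 * 100 = 5.2%

5.2


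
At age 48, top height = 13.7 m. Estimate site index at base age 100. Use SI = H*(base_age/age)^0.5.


Formula: SI = H_dom * (base_age / age)^0.5
Age ratio = 100 / 48 = 2.08333
sqrt(age_ratio) = 1.44338
SI = 13.7 * 1.44338 = 19.8 m

19.8


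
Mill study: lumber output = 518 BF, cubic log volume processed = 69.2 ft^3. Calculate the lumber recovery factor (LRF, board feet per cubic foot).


Formula: LRF = Lumber Output (BF) / Log Input (ft^3)
LRF = 518 BF / 69.2 ft^3
LRF = 7.49 BF/ft^3

7.49


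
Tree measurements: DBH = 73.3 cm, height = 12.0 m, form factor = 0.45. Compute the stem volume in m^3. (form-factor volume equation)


Formula: V = pi * (DBH/200)^2 * H * ff
Radius = DBH/200 = 73.3/200 = 0.3665 m
Radius^2 = 0.3665^2 = 0.13432225 m^2
V = pi * 0.13432225 * 12.0 * 0.45
V = 2.279 m^3

2.279


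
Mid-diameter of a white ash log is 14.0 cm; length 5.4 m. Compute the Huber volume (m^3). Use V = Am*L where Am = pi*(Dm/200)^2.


Huber: V = Am * L,  Am = pi*(Dm/200)^2
Am = pi*(14.0/200)^2 = 0.015394 m^2
V = 0.015394*5.4 = 0.0831 m^3

0.0831


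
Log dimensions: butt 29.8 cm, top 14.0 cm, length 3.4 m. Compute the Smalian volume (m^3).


Smalian: V = (A1 + A2)/2 * L,  A = pi*(D/200)^2
A1 = pi*(29.8/200)^2 = 0.069746 m^2
A2 = pi*(14.0/200)^2 = 0.015394 m^2
V = (0.069746+0.015394)/2*3.4 = 0.1447 m^3

0.1447


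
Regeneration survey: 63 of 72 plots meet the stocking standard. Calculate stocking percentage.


Formula: Stocking % = stocked plots / total plots * 100
Stocking = 63 / 72 * 100
Stocking = 0.875 * 100 = 87.5%

87.5


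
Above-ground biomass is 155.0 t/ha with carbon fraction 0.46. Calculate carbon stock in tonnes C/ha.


Formula: Carbon Stock = Biomass * Carbon Fraction
C = 155.0 t/ha * 0.46
C = 71.3 t C/ha

71.3


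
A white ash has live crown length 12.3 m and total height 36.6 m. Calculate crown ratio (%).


Formula: Crown Ratio = (Crown Length / Total Height) * 100
CR = (12.3 m / 36.6 m) * 100
CR = 0.3361 * 100 = 33.6%

33.6


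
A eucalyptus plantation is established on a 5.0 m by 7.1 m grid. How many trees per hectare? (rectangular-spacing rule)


Formula: TPH = 10000 m^2/ha / (spacing_x * spacing_y)
Area per tree = 5.0 m * 7.1 m = 35.5 m^2
TPH = 10000 / 35.5 = 282 trees/ha

282


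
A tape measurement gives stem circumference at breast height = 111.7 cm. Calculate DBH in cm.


Formula: DBH = C / pi
DBH = 111.7 / pi
pi = 3.14159...
DBH = 35.6 cm

35.6


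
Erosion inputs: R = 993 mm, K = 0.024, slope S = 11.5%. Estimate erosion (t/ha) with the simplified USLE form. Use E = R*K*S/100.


Formula: E = R * K * S / 100  (simplified USLE)
R * K = 993 * 0.024 = 23.832
E = 23.832 * 11.5 / 100 = 2.74 t/ha

2.74


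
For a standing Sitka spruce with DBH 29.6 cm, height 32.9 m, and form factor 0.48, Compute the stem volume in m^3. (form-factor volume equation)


Formula: V = pi * (DBH/200)^2 * H * ff
Radius = DBH/200 = 29.6/200 = 0.148 m
Radius^2 = 0.148^2 = 0.021904 m^2
V = pi * 0.021904 * 32.9 * 0.48
V = 1.087 m^3

1.087


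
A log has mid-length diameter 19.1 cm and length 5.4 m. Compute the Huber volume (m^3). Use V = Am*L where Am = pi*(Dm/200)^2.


Huber: V = Am * L,  Am = pi*(Dm/200)^2
Am = pi*(19.1/200)^2 = 0.028652 m^2
V = 0.028652*5.4 = 0.1547 m^3

0.1547


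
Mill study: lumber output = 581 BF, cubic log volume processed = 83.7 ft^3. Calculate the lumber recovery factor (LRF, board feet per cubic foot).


Formula: LRF = Lumber Output (BF) / Log Input (ft^3)
LRF = 581 BF / 83.7 ft^3
LRF = 6.94 BF/ft^3

6.94


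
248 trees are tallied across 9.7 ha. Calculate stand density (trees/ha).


Formula: Stand Density = N_trees / Area_ha
Density = 248 trees / 9.7 ha
Density = 26 trees/ha

26


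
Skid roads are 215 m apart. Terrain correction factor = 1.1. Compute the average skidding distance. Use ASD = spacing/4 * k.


Formula: ASD = (spacing / 4) * correction
Uncorrected distance = spacing / 4 = 215 / 4 = 53.75 m
ASD = 53.75 * 1.1 = 59 m

59


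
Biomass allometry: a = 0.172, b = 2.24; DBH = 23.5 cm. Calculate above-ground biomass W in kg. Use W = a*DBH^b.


Formula: W = a * DBH^b  (allometric power law)
DBH^b = 23.5^2.24 = 1178.1267
W = 0.172 * 1178.1267 = 202.6 kg

202.6


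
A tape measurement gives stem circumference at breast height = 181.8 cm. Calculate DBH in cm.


Formula: DBH = C / pi
DBH = 181.8 / pi
pi = 3.14159...
DBH = 57.9 cm

57.9


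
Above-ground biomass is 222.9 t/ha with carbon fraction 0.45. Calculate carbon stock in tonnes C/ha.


Formula: Carbon Stock = Biomass * Carbon Fraction
C = 222.9 t/ha * 0.45
C = 100.3 t C/ha

100.3


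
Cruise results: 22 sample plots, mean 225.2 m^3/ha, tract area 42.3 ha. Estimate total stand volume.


Formula: Total Volume = Mean Volume per ha * Total Area
Total Volume = 225.2 m^3/ha * 42.3 ha
Total Volume = 9526 m^3

9526


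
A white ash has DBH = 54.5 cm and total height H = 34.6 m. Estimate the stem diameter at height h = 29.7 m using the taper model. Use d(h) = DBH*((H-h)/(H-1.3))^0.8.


Taper: d(h) = DBH * ((H - h) / (H - 1.3))^0.8
Numerator = H - h = 34.6 - 29.7 = 4.9 m
Denominator = H - 1.3 = 34.6 - 1.3 = 33.3 m
Ratio = 4.9 / 33.3 = 0.14715
d = 54.5 * 0.14715^0.8 = 11.8 cm

11.8


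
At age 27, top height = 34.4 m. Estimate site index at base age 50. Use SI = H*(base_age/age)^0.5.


Formula: SI = H_dom * (base_age / age)^0.5
Age ratio = 50 / 27 = 1.85185
sqrt(age_ratio) = 1.36083
SI = 34.4 * 1.36083 = 46.8 m

46.8


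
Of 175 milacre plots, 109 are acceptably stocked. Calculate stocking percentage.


Formula: Stocking % = stocked plots / total plots * 100
Stocking = 109 / 175 * 100
Stocking = 0.6229 * 100 = 62.3%

62.3


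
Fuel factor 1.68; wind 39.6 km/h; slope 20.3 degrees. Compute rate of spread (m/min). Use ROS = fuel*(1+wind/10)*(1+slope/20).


Formula: ROS = fuel * (1 + wind/10) * (1 + slope/20)
Wind factor = 1 + 39.6/10 = 4.96
Slope factor = 1 + 20.3/20 = 2.015
ROS = 1.68 * 4.96 * 2.015 = 16.79 m/min

16.79


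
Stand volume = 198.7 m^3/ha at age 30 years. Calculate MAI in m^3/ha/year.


Formula: MAI = Total Volume / Stand Age
MAI = 198.7 m^3/ha / 30 years
MAI = 6.62 m^3/ha/year

6.62


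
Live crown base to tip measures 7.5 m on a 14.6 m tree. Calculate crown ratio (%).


Formula: Crown Ratio = (Crown Length / Total Height) * 100
CR = (7.5 m / 14.6 m) * 100
CR = 0.5137 * 100 = 51.4%

51.4


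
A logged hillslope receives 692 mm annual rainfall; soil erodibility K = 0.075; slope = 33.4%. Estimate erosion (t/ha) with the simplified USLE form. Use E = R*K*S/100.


Formula: E = R * K * S / 100  (simplified USLE)
R * K = 692 * 0.075 = 51.9
E = 51.9 * 33.4 / 100 = 17.33 t/ha

17.33


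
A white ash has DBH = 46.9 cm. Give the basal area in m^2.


Formula: BA = pi * (DBH/2)^2 / 10000  (cm^2 to m^2)
Radius = DBH/2 = 46.9/2 = 23.45 cm
BA = pi * 23.45^2 / 10000
   = 1727.5697 cm^2 / 10000
   = 0.1728 m^2

0.1728


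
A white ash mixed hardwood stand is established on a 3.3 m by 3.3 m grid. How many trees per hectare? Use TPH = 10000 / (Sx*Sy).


Formula: TPH = 10000 m^2/ha / (spacing_x * spacing_y)
Area per tree = 3.3 m * 3.3 m = 10.89 m^2
TPH = 10000 / 10.89 = 918 trees/ha

918


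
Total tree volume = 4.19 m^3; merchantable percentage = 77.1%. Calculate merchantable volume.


Formula: MV = V_total * (merchantable_pct / 100)
Merchantable fraction = 77.1% / 100 = 0.771
MV = 4.19 m^3 * 0.771 = 3.23 m^3

3.23


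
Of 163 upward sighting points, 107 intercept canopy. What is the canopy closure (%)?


Formula: Canopy closure = covered points / total points * 100
Closure = 107 / 163 * 100
Closure = 0.6564 * 100 = 65.6%

65.6


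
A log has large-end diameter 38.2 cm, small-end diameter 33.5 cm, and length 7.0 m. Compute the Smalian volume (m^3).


Smalian: V = (A1 + A2)/2 * L,  A = pi*(D/200)^2
A1 = pi*(38.2/200)^2 = 0.114608 m^2
A2 = pi*(33.5/200)^2 = 0.088141 m^2
V = (0.114608+0.088141)/2*7.0 = 0.7096 m^3

0.7096


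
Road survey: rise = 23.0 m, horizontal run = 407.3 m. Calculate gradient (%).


Formula: Gradient = rise / run * 100
Gradient = 23.0 / 407.3 * 100 = 5.6%

5.6


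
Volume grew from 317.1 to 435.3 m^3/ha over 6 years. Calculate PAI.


Formula: PAI = (V_T2 - V_T1) / (T2 - T1)
Volume increment = 435.3 - 317.1 = 118.2 m^3/ha
PAI = 118.2 / 6 = 19.7 m^3/ha/year

19.7


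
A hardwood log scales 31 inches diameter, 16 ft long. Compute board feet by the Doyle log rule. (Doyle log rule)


Doyle: BF = (D - 4)^2 * L / 16
Adjusted diameter = 31 - 4 = 27 in
(D-4)^2 = 27^2 = 729
BF = 729 * 16 / 16 = 729 BF

729


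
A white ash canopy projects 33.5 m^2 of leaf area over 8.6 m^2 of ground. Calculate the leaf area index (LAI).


Formula: LAI = total leaf area / ground area  (dimensionless)
LAI = 33.5 m^2 / 8.6 m^2
LAI = 3.9

3.9


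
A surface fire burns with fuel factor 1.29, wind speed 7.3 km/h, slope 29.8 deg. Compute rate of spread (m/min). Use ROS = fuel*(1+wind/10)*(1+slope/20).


Formula: ROS = fuel * (1 + wind/10) * (1 + slope/20)
Wind factor = 1 + 7.3/10 = 1.73
Slope factor = 1 + 29.8/20 = 2.49
ROS = 1.29 * 1.73 * 2.49 = 5.56 m/min

5.56


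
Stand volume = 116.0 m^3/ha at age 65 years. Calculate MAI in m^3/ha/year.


Formula: MAI = Total Volume / Stand Age
MAI = 116.0 m^3/ha / 65 years
MAI = 1.78 m^3/ha/year

1.78


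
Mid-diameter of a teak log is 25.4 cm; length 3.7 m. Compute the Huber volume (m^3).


Huber: V = Am * L,  Am = pi*(Dm/200)^2
Am = pi*(25.4/200)^2 = 0.050671 m^2
V = 0.050671*3.7 = 0.1875 m^3

0.1875


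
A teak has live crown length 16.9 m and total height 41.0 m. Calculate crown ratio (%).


Formula: Crown Ratio = (Crown Length / Total Height) * 100
CR = (16.9 m / 41.0 m) * 100
CR = 0.4122 * 100 = 41.2%

41.2


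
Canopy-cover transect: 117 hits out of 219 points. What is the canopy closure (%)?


Formula: Canopy closure = covered points / total points * 100
Closure = 117 / 219 * 100
Closure = 0.5342 * 100 = 53.4%

53.4


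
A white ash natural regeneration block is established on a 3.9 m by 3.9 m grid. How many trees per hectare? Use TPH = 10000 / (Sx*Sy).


Formula: TPH = 10000 m^2/ha / (spacing_x * spacing_y)
Area per tree = 3.9 m * 3.9 m = 15.21 m^2
TPH = 10000 / 15.21 = 657 trees/ha

657


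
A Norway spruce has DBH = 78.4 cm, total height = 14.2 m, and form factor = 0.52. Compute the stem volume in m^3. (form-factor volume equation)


Formula: V = pi * (DBH/200)^2 * H * ff
Radius = DBH/200 = 78.4/200 = 0.392 m
Radius^2 = 0.392^2 = 0.153664 m^2
V = pi * 0.153664 * 14.2 * 0.52
V = 3.565 m^3

3.565


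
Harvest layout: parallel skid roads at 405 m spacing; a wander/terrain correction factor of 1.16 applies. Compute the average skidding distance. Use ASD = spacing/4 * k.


Formula: ASD = (spacing / 4) * correction
Uncorrected distance = spacing / 4 = 405 / 4 = 101.25 m
ASD = 101.25 * 1.16 = 117 m

117


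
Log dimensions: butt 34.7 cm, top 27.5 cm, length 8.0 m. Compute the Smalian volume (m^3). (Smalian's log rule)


Smalian: V = (A1 + A2)/2 * L,  A = pi*(D/200)^2
A1 = pi*(34.7/200)^2 = 0.094569 m^2
A2 = pi*(27.5/200)^2 = 0.059396 m^2
V = (0.094569+0.059396)/2*8.0 = 0.6159 m^3

0.6159


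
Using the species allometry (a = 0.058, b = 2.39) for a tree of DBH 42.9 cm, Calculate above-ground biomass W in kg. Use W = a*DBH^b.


Formula: W = a * DBH^b  (allometric power law)
DBH^b = 42.9^2.39 = 7972.1035
W = 0.058 * 7972.1035 = 462.4 kg

462.4


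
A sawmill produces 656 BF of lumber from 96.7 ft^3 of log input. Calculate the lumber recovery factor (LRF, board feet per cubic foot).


Formula: LRF = Lumber Output (BF) / Log Input (ft^3)
LRF = 656 BF / 96.7 ft^3
LRF = 6.78 BF/ft^3

6.78


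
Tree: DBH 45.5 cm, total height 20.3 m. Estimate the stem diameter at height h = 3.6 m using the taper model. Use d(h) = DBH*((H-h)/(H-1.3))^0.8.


Taper: d(h) = DBH * ((H - h) / (H - 1.3))^0.8
Numerator = H - h = 20.3 - 3.6 = 16.7 m
Denominator = H - 1.3 = 20.3 - 1.3 = 19.0 m
Ratio = 16.7 / 19.0 = 0.87895
d = 45.5 * 0.87895^0.8 = 41.0 cm

41.0


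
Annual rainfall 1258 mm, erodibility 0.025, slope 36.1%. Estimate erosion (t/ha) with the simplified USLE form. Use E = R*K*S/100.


Formula: E = R * K * S / 100  (simplified USLE)
R * K = 1258 * 0.025 = 31.45
E = 31.45 * 36.1 / 100 = 11.35 t/ha

11.35


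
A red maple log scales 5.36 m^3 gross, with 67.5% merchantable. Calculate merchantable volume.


Formula: MV = V_total * (merchantable_pct / 100)
Merchantable fraction = 67.5% / 100 = 0.675
MV = 5.36 m^3 * 0.675 = 3.618 m^3

3.618


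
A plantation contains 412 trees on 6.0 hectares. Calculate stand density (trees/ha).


Formula: Stand Density = N_trees / Area_ha
Density = 412 trees / 6.0 ha
Density = 69 trees/ha

69


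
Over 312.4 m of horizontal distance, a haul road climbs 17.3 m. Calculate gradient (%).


Formula: Gradient = rise / run * 100
Gradient = 17.3 / 312.4 * 100 = 5.5%

5.5


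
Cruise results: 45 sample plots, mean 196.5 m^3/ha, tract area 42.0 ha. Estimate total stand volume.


Formula: Total Volume = Mean Volume per ha * Total Area
Total Volume = 196.5 m^3/ha * 42.0 ha
Total Volume = 8253 m^3

8253


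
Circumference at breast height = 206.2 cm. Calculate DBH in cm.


Formula: DBH = C / pi
DBH = 206.2 / pi
pi = 3.14159...
DBH = 65.6 cm

65.6


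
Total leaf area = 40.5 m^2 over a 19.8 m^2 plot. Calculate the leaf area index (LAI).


Formula: LAI = total leaf area / ground area  (dimensionless)
LAI = 40.5 m^2 / 19.8 m^2
LAI = 2.05

2.05
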